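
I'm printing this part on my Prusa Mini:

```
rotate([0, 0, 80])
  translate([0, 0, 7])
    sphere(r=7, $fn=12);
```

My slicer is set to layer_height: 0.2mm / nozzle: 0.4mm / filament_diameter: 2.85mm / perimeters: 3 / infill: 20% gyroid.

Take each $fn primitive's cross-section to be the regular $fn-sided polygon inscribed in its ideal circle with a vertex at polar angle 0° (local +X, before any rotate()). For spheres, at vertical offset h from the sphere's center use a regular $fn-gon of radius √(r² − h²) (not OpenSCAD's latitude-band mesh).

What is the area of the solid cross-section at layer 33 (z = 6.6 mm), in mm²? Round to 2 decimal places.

At z = 6.6 mm: the sphere: section is a regular 12-gon, circumradius = √(r²−h²) = √(7²−0.4²) = 6.989 (area = (12/2)·6.989²·sin(360°/12) = 146.52 mm²); (rotated 80° about Z; rotation is an isometry so areas/perimeters/island counts are preserved). Overall, the cross-section is a single solid region. Net area = 146.52 mm².

146.52 mm²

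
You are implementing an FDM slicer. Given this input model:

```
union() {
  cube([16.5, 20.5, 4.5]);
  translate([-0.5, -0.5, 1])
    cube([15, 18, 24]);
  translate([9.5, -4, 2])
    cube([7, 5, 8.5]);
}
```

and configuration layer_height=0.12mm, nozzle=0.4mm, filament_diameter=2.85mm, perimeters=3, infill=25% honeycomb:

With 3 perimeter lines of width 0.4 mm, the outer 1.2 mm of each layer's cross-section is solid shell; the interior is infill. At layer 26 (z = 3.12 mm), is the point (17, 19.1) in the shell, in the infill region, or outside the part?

At z = 3.12 mm: the cube is present — its section is the full 16.5×20.5 rectangle; the 15×18 cube at (-0.5, -0.5) contributes its full rectangle; the cube at (9.5, -4) (footprint 7×5) is included at this height; Combining (union): the regions partially overlap (shared area 263.25 mm²), so overlapping operands fuse into one piece — 1 connected region. Overall, the cross-section is a single solid region. The nearest boundary edge runs (16.50, 20.50)→(16.50, 1.00); distance from the point to it = 0.50 mm. The point is not inside any of the regions above, so it lies outside the cross-section (0.50 mm from the nearest boundary).

outside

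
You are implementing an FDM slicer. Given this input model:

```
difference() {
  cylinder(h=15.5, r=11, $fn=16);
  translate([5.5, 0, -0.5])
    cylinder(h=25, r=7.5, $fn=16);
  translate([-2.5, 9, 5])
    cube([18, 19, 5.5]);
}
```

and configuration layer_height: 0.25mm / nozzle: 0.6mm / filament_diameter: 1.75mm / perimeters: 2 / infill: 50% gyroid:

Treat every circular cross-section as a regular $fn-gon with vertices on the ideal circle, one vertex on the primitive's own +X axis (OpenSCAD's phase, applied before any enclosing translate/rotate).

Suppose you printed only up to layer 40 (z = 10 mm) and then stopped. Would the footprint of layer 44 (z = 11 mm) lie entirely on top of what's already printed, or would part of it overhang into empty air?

Compare the two slices. At z = 10: the cylinder: section is a regular 16-gon, circumradius r=11 (area = (16/2)·11.000²·sin(360°/16) = 370.44 mm²); the r=7.5 cylinder at (5.5, 0) contributes a regular 16-gon of circumradius 7.5 (area = (16/2)·7.500²·sin(360°/16) = 172.21 mm²); the cube at (-2.5, 9) (footprint 18×19) is included at this height (area 342.00 mm²); Taking the first minus the rest: starting from the r=11 cylinder (370.44 mm²), the r=7.5 cylinder at (5.5, 0) partially overlaps it — only the 150.94 mm² overlap (of its 172.21 mm²) is removed, clipping the outline; the 18×19 cube at (-2.5, 9) partially overlaps it — only the 12.05 mm² overlap (of its 342.00 mm²) is removed, clipping the outline — area = 207.45 mm². At z = 11: the r=11 cylinder contributes a regular 16-gon of circumradius 11 (area = (16/2)·11.000²·sin(360°/16) = 370.44 mm²); the cylinder at (5.5, 0): section is a regular 16-gon, circumradius r=7.5 (area = (16/2)·7.500²·sin(360°/16) = 172.21 mm²); the cube at (-2.5, 9) is not intersected at this z (z outside [5, 10.5]); Subtracting the remaining from the first: starting from the r=11 cylinder (370.44 mm²), the r=7.5 cylinder at (5.5, 0) partially overlaps it — only the 150.94 mm² overlap (of its 172.21 mm²) is removed, clipping the outline — area = 219.50 mm². Checking containment: at z = 11 the cross-section extends beyond the z = 10 cross-section by about 12.05 mm².

part overhangs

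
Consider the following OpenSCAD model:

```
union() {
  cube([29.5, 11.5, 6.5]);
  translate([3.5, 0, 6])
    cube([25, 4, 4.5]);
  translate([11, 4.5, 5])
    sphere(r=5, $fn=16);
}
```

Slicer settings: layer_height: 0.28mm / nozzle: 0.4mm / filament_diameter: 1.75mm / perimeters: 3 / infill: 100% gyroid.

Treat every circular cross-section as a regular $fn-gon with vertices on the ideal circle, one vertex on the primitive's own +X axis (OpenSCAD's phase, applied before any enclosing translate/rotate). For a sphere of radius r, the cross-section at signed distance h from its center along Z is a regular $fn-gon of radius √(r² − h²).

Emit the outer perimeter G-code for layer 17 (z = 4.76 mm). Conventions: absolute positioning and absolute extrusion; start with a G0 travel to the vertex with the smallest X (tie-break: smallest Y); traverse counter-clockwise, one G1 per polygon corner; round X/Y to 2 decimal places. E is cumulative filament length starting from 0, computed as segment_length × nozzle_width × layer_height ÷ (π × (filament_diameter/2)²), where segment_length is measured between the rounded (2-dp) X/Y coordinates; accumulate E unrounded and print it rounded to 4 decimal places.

At z = 4.76 mm: the cube (footprint 29.5×11.5) is included at this height; the cube at (3.5, 0) is absent (z outside [6, 10.5]); the r=5 sphere at (11, 4.5) slices to a regular 16-gon of circumradius 4.994 (√(r²−h²) with h=0.24 from center); Taking the union: the regions partially overlap (shared area 75.18 mm²), so overlapping operands fuse into one piece — 1 connected region. The outline is a single polygon with 9 vertices. Extrusion per mm of travel: 0.4 × 0.28 / (π × 0.875²) = 0.046564. Accumulating E over each segment gives final E = 3.8248.

G0 X0.00 Y0.00 Z4.76
G1 X8.92 Y0.00 E0.4154
G1 X9.09 Y-0.11 E0.4248
G1 X11.00 Y-0.49 E0.5155
G1 X12.91 Y-0.11 E0.6061
G1 X13.08 Y0.00 E0.6156
G1 X29.50 Y0.00 E1.3802
G1 X29.50 Y11.50 E1.9156
G1 X0.00 Y11.50 E3.2893
G1 X0.00 Y0.00 E3.8248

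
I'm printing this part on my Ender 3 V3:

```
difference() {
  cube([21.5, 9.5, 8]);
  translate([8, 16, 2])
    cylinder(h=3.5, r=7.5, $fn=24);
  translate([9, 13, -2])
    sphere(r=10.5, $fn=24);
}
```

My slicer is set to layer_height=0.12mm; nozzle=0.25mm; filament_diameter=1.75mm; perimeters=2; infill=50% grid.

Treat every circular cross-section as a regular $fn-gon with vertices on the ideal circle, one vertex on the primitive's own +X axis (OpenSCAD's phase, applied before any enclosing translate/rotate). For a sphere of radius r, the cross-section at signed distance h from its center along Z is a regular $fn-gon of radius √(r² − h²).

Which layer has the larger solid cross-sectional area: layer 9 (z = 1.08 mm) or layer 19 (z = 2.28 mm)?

Layer 9 (z = 1.08): the cube (footprint 21.5×9.5) is included at this height (area 204.25 mm²); the cylinder at (8, 16) does not reach this height (z outside [2, 5.5]); the sphere at (9, 13): section is a regular 24-gon, circumradius = √(r²−h²) = √(10.5²−3.08²) = 10.038 (area = (24/2)·10.038²·sin(360°/24) = 312.95 mm²); Taking the first minus the rest: starting from the 21.5×9.5 cube (204.25 mm²), the r=10.5 sphere at (9, 13) partially overlaps it — only the 87.93 mm² overlap (of its 312.95 mm²) is removed, clipping the outline — area = 116.32 mm². So its area = 116.32 mm². Layer 19 (z = 2.28): the cube (footprint 21.5×9.5) is included at this height (area 204.25 mm²); the cylinder at (8, 16): section is a regular 24-gon, circumradius r=7.5 (area = (24/2)·7.500²·sin(360°/24) = 174.70 mm²); the sphere at (9, 13): section is a regular 24-gon, circumradius = √(r²−h²) = √(10.5²−4.28²) = 9.588 (area = (24/2)·9.588²·sin(360°/24) = 285.52 mm²); Subtracting the remaining from the first: starting from the 21.5×9.5 cube (204.25 mm²), the r=7.5 cylinder at (8, 16) partially overlaps it — only the 4.72 mm² overlap (of its 174.70 mm²) is removed, clipping the outline; the r=10.5 sphere at (9, 13) partially overlaps it — only the 72.83 mm² overlap (of its 285.52 mm²) is removed, clipping the outline — area = 126.70 mm². So its area = 126.70 mm². Layer 19 is larger (126.70 vs 116.32 mm²).

layer 19 (z = 2.28 mm)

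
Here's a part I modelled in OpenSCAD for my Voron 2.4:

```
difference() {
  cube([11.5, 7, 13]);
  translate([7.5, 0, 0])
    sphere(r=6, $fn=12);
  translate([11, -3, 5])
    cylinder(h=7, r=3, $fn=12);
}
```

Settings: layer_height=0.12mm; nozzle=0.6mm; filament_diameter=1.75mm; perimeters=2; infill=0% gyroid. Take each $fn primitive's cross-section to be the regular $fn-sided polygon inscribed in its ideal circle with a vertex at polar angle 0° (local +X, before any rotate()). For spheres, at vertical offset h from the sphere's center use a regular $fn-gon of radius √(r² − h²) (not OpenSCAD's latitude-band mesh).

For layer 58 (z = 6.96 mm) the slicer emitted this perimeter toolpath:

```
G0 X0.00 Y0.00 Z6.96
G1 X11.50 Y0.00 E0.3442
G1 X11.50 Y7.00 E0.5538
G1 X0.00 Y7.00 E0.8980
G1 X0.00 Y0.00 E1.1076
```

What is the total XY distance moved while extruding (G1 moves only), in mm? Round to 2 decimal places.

Sum the Euclidean lengths of each G1 segment: total = 37.00 mm.

37.00 mm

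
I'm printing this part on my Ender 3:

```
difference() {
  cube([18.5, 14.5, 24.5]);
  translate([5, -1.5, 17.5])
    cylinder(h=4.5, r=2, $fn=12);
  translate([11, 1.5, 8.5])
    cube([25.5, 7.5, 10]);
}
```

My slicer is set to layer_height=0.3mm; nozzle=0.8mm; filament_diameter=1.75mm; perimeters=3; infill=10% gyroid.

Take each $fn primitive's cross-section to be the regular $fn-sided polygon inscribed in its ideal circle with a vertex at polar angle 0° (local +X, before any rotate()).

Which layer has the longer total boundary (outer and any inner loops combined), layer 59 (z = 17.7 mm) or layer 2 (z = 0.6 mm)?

Layer 59 (z = 17.7): the cube (footprint 18.5×14.5) is included at this height (perimeter 66.00 mm); the cylinder at (5, -1.5): section is a regular 12-gon, circumradius r=2 (perimeter = 2·12·2.000·sin(180°/12) = 12.42 mm); the cube at (11, 1.5) (footprint 25.5×7.5) is included at this height (perimeter 66.00 mm); After the difference (first − rest): starting from the 18.5×14.5 cube, the r=2 cylinder at (5, -1.5) partially overlaps it — only the 0.79 mm² overlap (of its 12.00 mm²) is removed, clipping the outline; the 25.5×7.5 cube at (11, 1.5) partially overlaps it — only the 56.25 mm² overlap (of its 191.25 mm²) is removed, clipping the outline — boundary = 81.26 mm. So its perimeter = 81.26 mm. Layer 2 (z = 0.6): the 18.5×14.5 cube contributes its full rectangle (perimeter 66.00 mm); the cylinder at (5, -1.5) is absent (z outside [17.5, 22]); the cube at (11, 1.5) is absent (z outside [8.5, 18.5]); After the difference (first − rest): none of the subtracted shapes is present at this height, so the 18.5×14.5 cube is unchanged — boundary = 66.00 mm. So its perimeter = 66.00 mm. Layer 59 is larger (81.26 vs 66.00 mm).

layer 59 (z = 17.7 mm)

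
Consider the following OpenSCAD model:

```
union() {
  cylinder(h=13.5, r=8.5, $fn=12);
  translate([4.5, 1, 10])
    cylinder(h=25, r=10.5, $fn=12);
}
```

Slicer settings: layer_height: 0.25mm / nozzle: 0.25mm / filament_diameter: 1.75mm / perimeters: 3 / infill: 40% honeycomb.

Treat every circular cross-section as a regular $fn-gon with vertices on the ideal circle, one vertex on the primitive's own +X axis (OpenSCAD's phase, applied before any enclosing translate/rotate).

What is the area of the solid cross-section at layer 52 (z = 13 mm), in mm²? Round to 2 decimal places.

At z = 13 mm: the r=8.5 cylinder contributes a regular 12-gon of circumradius 8.5 (area = (12/2)·8.500²·sin(360°/12) = 216.75 mm²); the cylinder at (4.5, 1): section is a regular 12-gon, circumradius r=10.5 (area = (12/2)·10.500²·sin(360°/12) = 330.75 mm²); Taking the union: the regions partially overlap — summed areas 547.50 mm² minus the doubly-counted overlap 181.09 mm² gives 366.41 mm² — area = 366.41 mm². Overall, the cross-section is a single solid region. Net area = 366.41 mm².

366.41 mm²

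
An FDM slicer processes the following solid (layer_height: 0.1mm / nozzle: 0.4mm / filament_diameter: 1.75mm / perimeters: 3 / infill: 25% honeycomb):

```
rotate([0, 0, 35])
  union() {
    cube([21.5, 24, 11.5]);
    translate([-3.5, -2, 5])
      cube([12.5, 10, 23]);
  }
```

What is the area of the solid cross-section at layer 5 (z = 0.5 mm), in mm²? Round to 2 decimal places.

At z = 0.5 mm: the cube (footprint 21.5×24) is included at this height (area 516.00 mm²); the cube at (-3.5, -2) is not intersected at this z (z outside [5, 28]); Merging all regions: only the 21.5×24 cube is present, so the union is just that shape — area = 516.00 mm²; (whole slice rotated 35° about Z — lengths, areas and connectivity unchanged). Overall, the cross-section is a single solid region. Net area = 516.00 mm².

516.00 mm²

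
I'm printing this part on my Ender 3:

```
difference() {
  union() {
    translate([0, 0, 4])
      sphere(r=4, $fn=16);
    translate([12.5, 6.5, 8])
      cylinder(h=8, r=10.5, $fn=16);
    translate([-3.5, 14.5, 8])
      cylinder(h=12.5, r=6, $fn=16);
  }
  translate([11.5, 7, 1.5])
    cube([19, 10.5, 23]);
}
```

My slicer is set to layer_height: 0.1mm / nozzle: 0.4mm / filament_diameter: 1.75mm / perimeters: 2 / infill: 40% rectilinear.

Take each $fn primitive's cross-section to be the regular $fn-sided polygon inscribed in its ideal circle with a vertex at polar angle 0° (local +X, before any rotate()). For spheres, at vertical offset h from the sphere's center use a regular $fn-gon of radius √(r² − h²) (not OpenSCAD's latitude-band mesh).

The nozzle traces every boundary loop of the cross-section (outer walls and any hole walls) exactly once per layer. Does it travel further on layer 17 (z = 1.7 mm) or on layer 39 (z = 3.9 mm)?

Layer 17 (z = 1.7): the r=4 sphere contributes a regular 16-gon of circumradius √(4²−2.3²) = 3.273 (perimeter = 2·16·3.273·sin(180°/16) = 20.43 mm); the cylinder at (12.5, 6.5) does not reach this height (z outside [8, 16]); the cylinder at (-3.5, 14.5) is absent (z outside [8, 20.5]); Combining (union): only the r=4 sphere is present, so the union is just that shape — boundary = 20.43 mm; the cube at (11.5, 7) is present — its section is the full 19×10.5 rectangle (perimeter 59.00 mm); After the difference (first − rest): starting from that combined region, the 19×10.5 cube at (11.5, 7) misses the remaining region (no effect) — boundary = 20.43 mm. So its perimeter = 20.43 mm. Layer 39 (z = 3.9): the sphere: section is a regular 16-gon, circumradius = √(r²−h²) = √(4²−0.1²) = 3.999 (perimeter = 2·16·3.999·sin(180°/16) = 24.96 mm); the cylinder at (12.5, 6.5) is absent (z outside [8, 16]); the cylinder at (-3.5, 14.5) does not reach this height (z outside [8, 20.5]); Combining (union): only the r=4 sphere is present, so the union is just that shape — boundary = 24.96 mm; the 19×10.5 cube at (11.5, 7) contributes its full rectangle (perimeter 59.00 mm); Taking the first minus the rest: starting from that combined region, the 19×10.5 cube at (11.5, 7) misses the remaining region (no effect) — boundary = 24.96 mm. So its perimeter = 24.96 mm. Layer 39 is larger (24.96 vs 20.43 mm).

layer 39 (z = 3.9 mm)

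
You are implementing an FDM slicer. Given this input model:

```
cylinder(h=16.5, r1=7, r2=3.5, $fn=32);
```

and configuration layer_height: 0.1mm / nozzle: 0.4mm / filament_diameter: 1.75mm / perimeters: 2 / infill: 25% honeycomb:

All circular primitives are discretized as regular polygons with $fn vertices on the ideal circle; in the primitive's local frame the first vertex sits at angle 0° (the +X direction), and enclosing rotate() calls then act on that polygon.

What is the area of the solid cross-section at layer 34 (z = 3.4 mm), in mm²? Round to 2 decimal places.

At z = 3.4 mm: the cone contributes a regular 32-gon of circumradius 6.279 (interpolated between r1=7 and r2=3.5 at t=0.206) (area = (32/2)·6.279²·sin(360°/32) = 123.06 mm²). Overall, the cross-section is a single solid region. Net area = 123.06 mm².

123.06 mm²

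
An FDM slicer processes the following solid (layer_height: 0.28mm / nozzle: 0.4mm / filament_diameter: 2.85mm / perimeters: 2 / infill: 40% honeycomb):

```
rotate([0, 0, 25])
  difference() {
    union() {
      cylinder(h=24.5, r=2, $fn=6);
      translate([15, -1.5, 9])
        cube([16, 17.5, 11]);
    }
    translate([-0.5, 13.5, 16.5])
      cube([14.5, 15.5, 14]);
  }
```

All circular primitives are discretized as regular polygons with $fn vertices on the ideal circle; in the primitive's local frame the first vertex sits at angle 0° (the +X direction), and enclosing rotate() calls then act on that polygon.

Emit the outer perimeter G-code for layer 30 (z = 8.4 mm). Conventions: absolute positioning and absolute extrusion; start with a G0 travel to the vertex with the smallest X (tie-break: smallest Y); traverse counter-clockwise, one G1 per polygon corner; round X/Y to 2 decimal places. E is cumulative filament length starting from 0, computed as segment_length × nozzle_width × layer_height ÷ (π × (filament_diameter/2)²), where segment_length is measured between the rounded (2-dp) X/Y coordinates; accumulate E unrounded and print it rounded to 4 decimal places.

At z = 8.4 mm: the r=2 cylinder gives a regular 6-gon of circumradius 2 (constant along its height); the cube at (15, -1.5) is not intersected at this z (z outside [9, 20]); Combining (union): only the r=2 cylinder is present, so the union is just that shape — 1 connected region; the cube at (-0.5, 13.5) does not reach this height (z outside [16.5, 30.5]); Subtracting the remaining from the first: none of the subtracted shapes is present at this height, so that combined region is unchanged — 1 connected region; (whole slice rotated 25° about Z — lengths, areas and connectivity unchanged). The outline is a single polygon with 6 vertices. Extrusion per mm of travel: 0.4 × 0.28 / (π × 1.425²) = 0.017557. Accumulating E over each segment gives final E = 0.2107.

G0 X-1.81 Y-0.85 Z8.40
G1 X-0.17 Y-1.99 E0.0351
G1 X1.64 Y-1.15 E0.0701
G1 X1.81 Y0.85 E0.1053
G1 X0.17 Y1.99 E0.1404
G1 X-1.64 Y1.15 E0.1754
G1 X-1.81 Y-0.85 E0.2107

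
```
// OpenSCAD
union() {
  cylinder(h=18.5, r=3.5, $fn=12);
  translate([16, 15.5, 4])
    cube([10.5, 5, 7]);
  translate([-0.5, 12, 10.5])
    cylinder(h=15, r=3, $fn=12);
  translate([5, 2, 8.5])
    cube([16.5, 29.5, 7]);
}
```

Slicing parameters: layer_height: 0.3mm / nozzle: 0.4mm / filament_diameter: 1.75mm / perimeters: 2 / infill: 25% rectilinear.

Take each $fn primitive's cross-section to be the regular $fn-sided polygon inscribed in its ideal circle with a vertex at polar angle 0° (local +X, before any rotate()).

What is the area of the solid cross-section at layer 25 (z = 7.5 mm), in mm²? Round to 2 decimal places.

89.25 mm²

At z = 7.5 mm: the cylinder: section is a regular 12-gon, circumradius r=3.5 (area = (12/2)·3.500²·sin(360°/12) = 36.75 mm²); the 10.5×5 cube at (16, 15.5) contributes its full rectangle (area 52.50 mm²); the cylinder at (-0.5, 12) does not reach this height (z outside [10.5, 25.5]); the cube at (5, 2) is not intersected at this z (z outside [8.5, 15.5]); Merging all regions: the 2 present regions are separate (no shared area or edge), so areas and boundary lengths simply add and each stays a separate island — area = 89.25 mm². Overall, the cross-section has 2 separate islands. Net area = 89.25 mm².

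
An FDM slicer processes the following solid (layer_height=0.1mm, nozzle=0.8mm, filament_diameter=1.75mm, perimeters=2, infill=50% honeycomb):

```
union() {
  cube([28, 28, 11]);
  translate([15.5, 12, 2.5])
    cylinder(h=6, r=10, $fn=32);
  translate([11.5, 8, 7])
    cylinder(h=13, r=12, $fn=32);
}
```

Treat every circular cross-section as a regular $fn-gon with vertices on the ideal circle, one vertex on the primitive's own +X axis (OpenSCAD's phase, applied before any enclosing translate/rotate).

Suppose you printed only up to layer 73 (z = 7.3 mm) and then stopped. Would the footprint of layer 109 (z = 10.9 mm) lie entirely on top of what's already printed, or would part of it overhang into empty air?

entirely on top

Compare the two slices. At z = 7.3: the cube (footprint 28×28) is included at this height (area 784.00 mm²); the r=10 cylinder at (15.5, 12) contributes a regular 32-gon of circumradius 10 (area = (32/2)·10.000²·sin(360°/32) = 312.14 mm²); the r=12 cylinder at (11.5, 8) contributes a regular 32-gon of circumradius 12 (area = (32/2)·12.000²·sin(360°/32) = 449.49 mm²); Merging all regions: the regions partially overlap — summed areas 1545.63 mm² minus the doubly-counted overlap 710.79 mm² gives 834.84 mm² — area = 834.84 mm². At z = 10.9: the 28×28 cube contributes its full rectangle (area 784.00 mm²); the cylinder at (15.5, 12) is absent (z outside [2.5, 8.5]); the r=12 cylinder at (11.5, 8) gives a regular 32-gon of circumradius 12 (constant along its height) (area = (32/2)·12.000²·sin(360°/32) = 449.49 mm²); Combining (union): the regions partially overlap — summed areas 1233.49 mm² minus the doubly-counted overlap 398.65 mm² gives 834.84 mm² — area = 834.84 mm². Checking containment: the cross-section at z = 10.9 is a subset of the cross-section at z = 7.3.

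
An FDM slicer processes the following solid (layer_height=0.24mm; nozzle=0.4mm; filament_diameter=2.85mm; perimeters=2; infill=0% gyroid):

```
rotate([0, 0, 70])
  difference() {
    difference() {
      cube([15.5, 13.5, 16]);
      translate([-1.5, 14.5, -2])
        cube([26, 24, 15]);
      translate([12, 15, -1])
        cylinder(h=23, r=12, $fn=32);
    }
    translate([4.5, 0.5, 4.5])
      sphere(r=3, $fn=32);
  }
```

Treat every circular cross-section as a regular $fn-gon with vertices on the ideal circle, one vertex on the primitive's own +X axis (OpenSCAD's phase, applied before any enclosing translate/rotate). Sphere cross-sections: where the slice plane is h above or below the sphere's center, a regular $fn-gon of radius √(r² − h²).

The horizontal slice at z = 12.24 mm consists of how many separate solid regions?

1

At z = 12.24 mm: the cube is present — its section is the full 15.5×13.5 rectangle; the cube at (-1.5, 14.5) (footprint 26×24) is included at this height; the r=12 cylinder at (12, 15) contributes a regular 32-gon of circumradius 12; Subtracting the remaining from the first: starting from the 15.5×13.5 cube, the 26×24 cube at (-1.5, 14.5) misses the remaining region (no effect); the r=12 cylinder at (12, 15) partially overlaps it — only the 130.49 mm² overlap (of its 449.49 mm²) is removed, clipping the outline — 1 connected region; the sphere at (4.5, 0.5) does not reach this height (|z−center|=7.740 > r=3); After the difference (first − rest): none of the subtracted shapes is present at this height, so that combined region is unchanged — 1 connected region; (whole slice rotated 70° about Z — lengths, areas and connectivity unchanged). The result has 1 disconnected region.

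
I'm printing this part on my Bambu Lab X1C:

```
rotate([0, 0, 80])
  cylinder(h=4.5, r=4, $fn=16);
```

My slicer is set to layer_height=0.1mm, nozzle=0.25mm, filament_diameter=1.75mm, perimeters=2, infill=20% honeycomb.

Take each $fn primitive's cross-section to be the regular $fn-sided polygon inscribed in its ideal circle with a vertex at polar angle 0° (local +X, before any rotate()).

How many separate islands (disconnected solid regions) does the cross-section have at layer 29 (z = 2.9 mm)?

At z = 2.9 mm: the r=4 cylinder contributes a regular 16-gon of circumradius 4; (rotated 80° about Z; rotation is an isometry so areas/perimeters/island counts are preserved). Overall, the cross-section is a single solid region. Island count = 1.

1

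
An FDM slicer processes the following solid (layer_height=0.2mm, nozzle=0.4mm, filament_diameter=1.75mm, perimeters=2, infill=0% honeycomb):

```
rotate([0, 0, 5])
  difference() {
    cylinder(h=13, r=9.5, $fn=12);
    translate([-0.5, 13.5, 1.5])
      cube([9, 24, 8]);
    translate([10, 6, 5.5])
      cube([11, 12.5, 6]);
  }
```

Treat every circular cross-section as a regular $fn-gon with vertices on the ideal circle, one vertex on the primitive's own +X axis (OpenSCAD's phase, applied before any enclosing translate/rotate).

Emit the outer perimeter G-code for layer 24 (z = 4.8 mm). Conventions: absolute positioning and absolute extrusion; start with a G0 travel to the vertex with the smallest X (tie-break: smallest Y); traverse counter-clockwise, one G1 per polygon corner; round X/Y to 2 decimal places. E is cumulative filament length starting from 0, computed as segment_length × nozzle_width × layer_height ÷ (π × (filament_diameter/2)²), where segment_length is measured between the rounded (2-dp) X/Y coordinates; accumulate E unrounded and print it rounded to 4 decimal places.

At z = 4.8 mm: the r=9.5 cylinder gives a regular 12-gon of circumradius 9.5 (constant along its height); the 9×24 cube at (-0.5, 13.5) contributes its full rectangle; the cube at (10, 6) does not reach this height (z outside [5.5, 11.5]); Taking the first minus the rest: starting from the r=9.5 cylinder, the 9×24 cube at (-0.5, 13.5) misses the remaining region (no effect) — 1 connected region; (whole slice rotated 5° about Z — lengths, areas and connectivity unchanged). The outline is a single polygon with 12 vertices. Extrusion per mm of travel: 0.4 × 0.2 / (π × 0.875²) = 0.033260. Accumulating E over each segment gives final E = 1.9622.

G0 X-9.46 Y-0.83 Z4.80
G1 X-7.78 Y-5.45 E0.1635
G1 X-4.01 Y-8.61 E0.3271
G1 X0.83 Y-9.46 E0.4906
G1 X5.45 Y-7.78 E0.6541
G1 X8.61 Y-4.01 E0.8177
G1 X9.46 Y0.83 E0.9811
G1 X7.78 Y5.45 E1.1446
G1 X4.01 Y8.61 E1.3082
G1 X-0.83 Y9.46 E1.4717
G1 X-5.45 Y7.78 E1.6352
G1 X-8.61 Y4.01 E1.7988
G1 X-9.46 Y-0.83 E1.9622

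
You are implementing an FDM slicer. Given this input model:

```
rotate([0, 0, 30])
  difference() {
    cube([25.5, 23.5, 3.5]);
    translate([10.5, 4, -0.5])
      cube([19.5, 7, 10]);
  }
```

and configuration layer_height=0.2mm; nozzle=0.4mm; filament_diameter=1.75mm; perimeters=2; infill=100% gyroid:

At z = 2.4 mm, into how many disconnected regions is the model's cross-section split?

1

At z = 2.4 mm: the 25.5×23.5 cube contributes its full rectangle; the cube at (10.5, 4) is present — its section is the full 19.5×7 rectangle; Taking the first minus the rest: starting from the 25.5×23.5 cube, the 19.5×7 cube at (10.5, 4) partially overlaps it — only the 105.00 mm² overlap (of its 136.50 mm²) is removed, clipping the outline — 1 connected region; (rotated 30° about Z; rotation is an isometry so areas/perimeters/island counts are preserved). The result has 1 disconnected region.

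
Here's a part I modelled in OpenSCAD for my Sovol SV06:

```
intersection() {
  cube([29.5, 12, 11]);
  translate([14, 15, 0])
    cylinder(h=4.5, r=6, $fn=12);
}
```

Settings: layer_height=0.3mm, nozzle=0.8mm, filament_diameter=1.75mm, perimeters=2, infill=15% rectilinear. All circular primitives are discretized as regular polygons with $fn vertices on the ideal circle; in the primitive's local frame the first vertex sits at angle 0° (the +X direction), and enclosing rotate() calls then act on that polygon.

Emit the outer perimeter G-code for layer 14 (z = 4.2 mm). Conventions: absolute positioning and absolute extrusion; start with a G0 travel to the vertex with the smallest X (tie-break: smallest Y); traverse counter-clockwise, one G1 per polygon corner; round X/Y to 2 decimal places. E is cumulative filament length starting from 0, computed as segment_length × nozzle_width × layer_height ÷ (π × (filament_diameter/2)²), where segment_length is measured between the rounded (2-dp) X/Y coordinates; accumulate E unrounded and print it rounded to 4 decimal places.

G0 X8.80 Y12.00 Z4.20
G1 X11.00 Y9.80 E0.3104
G1 X14.00 Y9.00 E0.6202
G1 X17.00 Y9.80 E0.9300
G1 X19.20 Y12.00 E1.2405
G1 X8.80 Y12.00 E2.2782

At z = 4.2 mm: the 29.5×12 cube contributes its full rectangle; the r=6 cylinder at (14, 15) contributes a regular 12-gon of circumradius 6; Taking the intersection: the r=6 cylinder at (14, 15) partially overlaps the 29.5×12 cube; clipping to the common part keeps 20.41 mm² — 1 connected region. The outline is a single polygon with 5 vertices. Extrusion per mm of travel: 0.8 × 0.3 / (π × 0.875²) = 0.099780. Accumulating E over each segment gives final E = 2.2782.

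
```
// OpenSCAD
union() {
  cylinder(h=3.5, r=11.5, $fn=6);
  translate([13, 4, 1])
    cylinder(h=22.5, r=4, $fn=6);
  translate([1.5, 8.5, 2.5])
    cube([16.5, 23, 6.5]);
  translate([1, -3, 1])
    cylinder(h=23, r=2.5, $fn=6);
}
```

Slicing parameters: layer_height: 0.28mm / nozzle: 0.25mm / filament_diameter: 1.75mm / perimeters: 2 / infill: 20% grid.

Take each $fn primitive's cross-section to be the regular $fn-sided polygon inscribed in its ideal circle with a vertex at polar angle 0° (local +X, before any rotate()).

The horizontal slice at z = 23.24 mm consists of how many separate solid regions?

At z = 23.24 mm: the cylinder is not intersected at this z (z outside [0, 3.5]); the cylinder at (13, 4): section is a regular 6-gon, circumradius r=4; the cube at (1.5, 8.5) is absent (z outside [2.5, 9]); the cylinder at (1, -3): section is a regular 6-gon, circumradius r=2.5; Merging all regions: the 2 present regions are separate (no shared area or edge), so areas and boundary lengths simply add and each stays a separate island — 2 connected regions. The result has 2 disconnected regions.

2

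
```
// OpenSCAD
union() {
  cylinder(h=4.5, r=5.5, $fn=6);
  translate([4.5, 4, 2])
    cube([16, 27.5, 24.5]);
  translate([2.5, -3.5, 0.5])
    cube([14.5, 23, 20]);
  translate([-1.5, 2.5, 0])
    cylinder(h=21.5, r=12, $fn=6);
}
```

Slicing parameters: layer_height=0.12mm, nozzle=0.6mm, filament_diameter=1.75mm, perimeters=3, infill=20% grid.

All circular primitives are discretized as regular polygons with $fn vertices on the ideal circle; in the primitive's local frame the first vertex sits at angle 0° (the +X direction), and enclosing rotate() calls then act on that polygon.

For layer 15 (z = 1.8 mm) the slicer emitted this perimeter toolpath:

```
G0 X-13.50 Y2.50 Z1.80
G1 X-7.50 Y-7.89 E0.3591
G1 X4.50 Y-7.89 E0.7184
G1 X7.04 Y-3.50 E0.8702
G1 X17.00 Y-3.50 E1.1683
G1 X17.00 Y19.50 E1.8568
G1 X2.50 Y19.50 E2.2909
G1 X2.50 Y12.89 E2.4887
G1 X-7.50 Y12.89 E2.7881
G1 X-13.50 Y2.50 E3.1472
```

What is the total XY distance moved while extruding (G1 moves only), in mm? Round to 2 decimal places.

Sum the Euclidean lengths of each G1 segment: total = 105.14 mm.

105.14 mm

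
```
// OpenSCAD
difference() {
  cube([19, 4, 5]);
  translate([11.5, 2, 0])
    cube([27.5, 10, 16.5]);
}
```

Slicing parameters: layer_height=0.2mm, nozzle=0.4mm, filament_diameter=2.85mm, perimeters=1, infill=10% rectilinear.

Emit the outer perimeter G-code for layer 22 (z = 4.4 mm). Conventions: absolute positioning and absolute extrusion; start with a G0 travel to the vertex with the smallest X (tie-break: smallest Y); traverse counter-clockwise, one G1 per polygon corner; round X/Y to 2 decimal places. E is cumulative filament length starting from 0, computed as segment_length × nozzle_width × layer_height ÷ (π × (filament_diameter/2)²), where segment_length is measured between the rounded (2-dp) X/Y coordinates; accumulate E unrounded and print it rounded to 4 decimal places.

At z = 4.4 mm: the cube is present — its section is the full 19×4 rectangle; the cube at (11.5, 2) is present — its section is the full 27.5×10 rectangle; Subtracting the remaining from the first: starting from the 19×4 cube, the 27.5×10 cube at (11.5, 2) partially overlaps it — only the 15.00 mm² overlap (of its 275.00 mm²) is removed, clipping the outline — 1 connected region. The outline is a single polygon with 6 vertices. Extrusion per mm of travel: 0.4 × 0.2 / (π × 1.425²) = 0.012540. Accumulating E over each segment gives final E = 0.5769.

G0 X0.00 Y0.00 Z4.40
G1 X19.00 Y0.00 E0.2383
G1 X19.00 Y2.00 E0.2633
G1 X11.50 Y2.00 E0.3574
G1 X11.50 Y4.00 E0.3825
G1 X0.00 Y4.00 E0.5267
G1 X0.00 Y0.00 E0.5769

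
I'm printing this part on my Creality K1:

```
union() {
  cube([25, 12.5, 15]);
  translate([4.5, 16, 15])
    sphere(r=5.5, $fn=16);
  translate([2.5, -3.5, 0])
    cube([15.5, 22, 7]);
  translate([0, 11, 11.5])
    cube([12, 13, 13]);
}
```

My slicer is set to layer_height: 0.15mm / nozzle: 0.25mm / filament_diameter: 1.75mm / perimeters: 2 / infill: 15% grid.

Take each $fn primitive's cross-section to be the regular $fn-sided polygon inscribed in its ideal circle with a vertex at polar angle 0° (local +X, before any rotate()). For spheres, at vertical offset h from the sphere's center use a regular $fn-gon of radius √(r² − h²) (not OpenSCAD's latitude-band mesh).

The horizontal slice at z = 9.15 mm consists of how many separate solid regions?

1

At z = 9.15 mm: the 25×12.5 cube contributes its full rectangle; the sphere at (4.5, 16) is not intersected at this z (|z−center|=5.850 > r=5.5); the cube at (2.5, -3.5) is absent (z outside [0, 7]); the cube at (0, 11) is not intersected at this z (z outside [11.5, 24.5]); Combining (union): only the 25×12.5 cube is present, so the union is just that shape — 1 connected region. The result has 1 disconnected region.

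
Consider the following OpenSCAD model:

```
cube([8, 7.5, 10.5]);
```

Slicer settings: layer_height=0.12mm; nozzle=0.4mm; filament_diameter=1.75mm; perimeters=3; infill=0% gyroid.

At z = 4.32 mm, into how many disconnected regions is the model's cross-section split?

At z = 4.32 mm: the cube (footprint 8×7.5) is included at this height. The result has 1 disconnected region.

1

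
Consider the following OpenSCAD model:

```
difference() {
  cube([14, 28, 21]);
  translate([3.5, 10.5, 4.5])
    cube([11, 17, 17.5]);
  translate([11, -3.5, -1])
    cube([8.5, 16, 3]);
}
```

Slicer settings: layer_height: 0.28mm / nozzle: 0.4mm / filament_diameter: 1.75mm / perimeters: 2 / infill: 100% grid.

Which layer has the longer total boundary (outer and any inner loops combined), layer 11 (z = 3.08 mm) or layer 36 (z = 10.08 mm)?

layer 36 (z = 10.08 mm)

Layer 11 (z = 3.08): the 14×28 cube contributes its full rectangle (perimeter 84.00 mm); the cube at (3.5, 10.5) does not reach this height (z outside [4.5, 22]); the cube at (11, -3.5) is absent (z outside [-1, 2]); Taking the first minus the rest: none of the subtracted shapes is present at this height, so the 14×28 cube is unchanged — boundary = 84.00 mm. So its perimeter = 84.00 mm. Layer 36 (z = 10.08): the 14×28 cube contributes its full rectangle (perimeter 84.00 mm); the cube at (3.5, 10.5) is present — its section is the full 11×17 rectangle (perimeter 56.00 mm); the cube at (11, -3.5) does not reach this height (z outside [-1, 2]); Subtracting the remaining from the first: starting from the 14×28 cube, the 11×17 cube at (3.5, 10.5) partially overlaps it — only the 178.50 mm² overlap (of its 187.00 mm²) is removed, clipping the outline — boundary = 105.00 mm. So its perimeter = 105.00 mm. Layer 36 is larger (105.00 vs 84.00 mm).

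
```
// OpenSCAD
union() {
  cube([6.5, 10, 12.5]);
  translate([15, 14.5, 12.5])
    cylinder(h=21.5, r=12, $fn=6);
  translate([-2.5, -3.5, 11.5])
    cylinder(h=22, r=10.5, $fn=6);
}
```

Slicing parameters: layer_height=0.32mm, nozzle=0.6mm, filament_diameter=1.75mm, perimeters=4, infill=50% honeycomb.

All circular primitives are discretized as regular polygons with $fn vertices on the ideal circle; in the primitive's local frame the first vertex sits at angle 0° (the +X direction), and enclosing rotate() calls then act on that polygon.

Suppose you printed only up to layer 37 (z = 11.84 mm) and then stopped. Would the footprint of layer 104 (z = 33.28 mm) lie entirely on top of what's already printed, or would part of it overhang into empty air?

part overhangs

Compare the two slices. At z = 11.84: the 6.5×10 cube contributes its full rectangle (area 65.00 mm²); the cylinder at (15, 14.5) is not intersected at this z (z outside [12.5, 34]); the cylinder at (-2.5, -3.5): section is a regular 6-gon, circumradius r=10.5 (area = (6/2)·10.500²·sin(360°/6) = 286.44 mm²); Combining (union): the regions partially overlap — summed areas 351.44 mm² minus the doubly-counted overlap 24.41 mm² gives 327.03 mm² — area = 327.03 mm². At z = 33.28: the cube is not intersected at this z (z outside [0, 12.5]); the r=12 cylinder at (15, 14.5) gives a regular 6-gon of circumradius 12 (constant along its height) (area = (6/2)·12.000²·sin(360°/6) = 374.12 mm²); the r=10.5 cylinder at (-2.5, -3.5) contributes a regular 6-gon of circumradius 10.5 (area = (6/2)·10.500²·sin(360°/6) = 286.44 mm²); Combining (union): the 2 present regions are separate (no shared area or edge), so areas and boundary lengths simply add and each stays a separate island — area = 660.56 mm². Checking containment: at z = 33.28 the cross-section extends beyond the z = 11.84 cross-section by about 373.42 mm².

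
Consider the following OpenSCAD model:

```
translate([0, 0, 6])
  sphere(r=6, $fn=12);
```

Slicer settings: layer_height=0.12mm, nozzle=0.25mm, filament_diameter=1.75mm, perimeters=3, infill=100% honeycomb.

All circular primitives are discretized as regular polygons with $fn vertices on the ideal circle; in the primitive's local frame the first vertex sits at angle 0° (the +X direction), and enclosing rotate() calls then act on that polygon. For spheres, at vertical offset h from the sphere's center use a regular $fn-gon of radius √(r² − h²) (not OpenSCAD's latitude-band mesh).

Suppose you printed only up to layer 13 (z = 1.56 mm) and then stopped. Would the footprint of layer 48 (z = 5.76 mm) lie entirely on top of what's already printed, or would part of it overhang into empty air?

part overhangs

Compare the two slices. At z = 1.56: the r=6 sphere slices to a regular 12-gon of circumradius 4.036 (√(r²−h²) with h=4.44 from center) (area = (12/2)·4.036²·sin(360°/12) = 48.86 mm²). At z = 5.76: the r=6 sphere slices to a regular 12-gon of circumradius 5.995 (√(r²−h²) with h=0.24 from center) (area = (12/2)·5.995²·sin(360°/12) = 107.83 mm²). Checking containment: at z = 5.76 the cross-section extends beyond the z = 1.56 cross-section by about 58.97 mm².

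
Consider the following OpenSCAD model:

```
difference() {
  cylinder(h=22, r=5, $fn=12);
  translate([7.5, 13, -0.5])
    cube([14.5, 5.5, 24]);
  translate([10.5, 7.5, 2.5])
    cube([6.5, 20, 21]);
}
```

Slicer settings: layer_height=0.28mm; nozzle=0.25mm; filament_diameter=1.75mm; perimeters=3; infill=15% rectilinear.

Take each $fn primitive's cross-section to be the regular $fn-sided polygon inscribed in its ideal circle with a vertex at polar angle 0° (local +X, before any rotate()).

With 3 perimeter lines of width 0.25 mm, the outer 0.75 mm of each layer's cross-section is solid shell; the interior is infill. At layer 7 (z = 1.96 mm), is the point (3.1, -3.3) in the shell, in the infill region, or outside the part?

At z = 1.96 mm: the r=5 cylinder gives a regular 12-gon of circumradius 5 (constant along its height); the cube at (7.5, 13) (footprint 14.5×5.5) is included at this height; the cube at (10.5, 7.5) does not reach this height (z outside [2.5, 23.5]); Subtracting the remaining from the first: starting from the r=5 cylinder, the 14.5×5.5 cube at (7.5, 13) misses the remaining region (no effect) — 1 connected region. Overall, the cross-section is a single solid region. The nearest boundary edge runs (4.33, -2.50)→(2.50, -4.33); distance from the point to it = 0.30 mm. The point is inside the cross-section, 0.30 mm from the nearest boundary — within the 0.75 mm shell band (3 × 0.25).

shell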